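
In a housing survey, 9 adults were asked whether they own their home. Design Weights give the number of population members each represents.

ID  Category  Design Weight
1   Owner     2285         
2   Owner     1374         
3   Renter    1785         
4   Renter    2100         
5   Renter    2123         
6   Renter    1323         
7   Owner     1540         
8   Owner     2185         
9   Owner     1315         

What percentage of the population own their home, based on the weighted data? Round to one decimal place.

Sum of weights for 'Owner' = 2285 + 1374 + 1540 + 2185 + 1315 = 8699
Total weight = 16030
Weighted proportion = 8699 / 16030 = 0.54266999 → 54.266999%

54.3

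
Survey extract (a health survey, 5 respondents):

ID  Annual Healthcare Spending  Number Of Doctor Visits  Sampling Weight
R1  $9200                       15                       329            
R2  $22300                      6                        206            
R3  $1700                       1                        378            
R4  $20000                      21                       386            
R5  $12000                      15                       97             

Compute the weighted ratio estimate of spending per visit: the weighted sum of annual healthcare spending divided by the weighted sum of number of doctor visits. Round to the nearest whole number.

1064

Σ wᵢ·y = 9200×329 + 22300×206 + 1700×378 + 20000×386 + 12000×97
  = 3026800 + 4593800 + 642600 + 7720000 + 1164000 = 17147200
Σ wᵢ·x = 15×329 + 6×206 + 1×378 + 21×386 + 15×97
  = 16110
Ratio = 17147200 / 16110 = 1064.3824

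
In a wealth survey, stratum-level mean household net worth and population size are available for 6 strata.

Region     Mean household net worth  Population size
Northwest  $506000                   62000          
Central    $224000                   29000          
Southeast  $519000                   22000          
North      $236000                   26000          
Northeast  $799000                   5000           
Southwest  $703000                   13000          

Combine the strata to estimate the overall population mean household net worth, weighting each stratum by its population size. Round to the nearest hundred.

Σ Nₕ·x̄ₕ = 68556000000
Σ Nₕ = 157000
Overall mean = 68556000000 / 157000 = 436662.42

436700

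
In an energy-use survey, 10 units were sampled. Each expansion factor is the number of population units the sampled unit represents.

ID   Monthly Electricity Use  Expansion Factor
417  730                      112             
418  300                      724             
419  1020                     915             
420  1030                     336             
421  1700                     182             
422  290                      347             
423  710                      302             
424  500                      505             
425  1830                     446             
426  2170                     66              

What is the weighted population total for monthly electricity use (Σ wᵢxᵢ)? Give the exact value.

3414690

Weighted total = 730×112 + 300×724 + 1020×915 + 1030×336 + 1700×182 + 290×347 + 710×302 + 500×505 + 1830×446 + 2170×66
  = 81760 + 217200 + 933300 + 346080 + 309400 + 100630 + 214420 + 252500 + 816180 + 143220 = 3414690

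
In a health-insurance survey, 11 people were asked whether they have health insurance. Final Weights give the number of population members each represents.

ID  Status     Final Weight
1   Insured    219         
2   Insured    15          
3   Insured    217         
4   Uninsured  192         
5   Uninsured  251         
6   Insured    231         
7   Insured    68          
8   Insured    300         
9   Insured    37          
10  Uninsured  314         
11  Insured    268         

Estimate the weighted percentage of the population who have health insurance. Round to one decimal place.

64.2

Sum of weights for 'Insured' = 219 + 15 + 217 + 231 + 68 + 300 + 37 + 268 = 1355
Total weight = 219 + 15 + 217 + 192 + 251 + 231 + 68 + 300 + 37 + 314 + 268 = 2112
Weighted proportion = 1355 / 2112 = 0.64157197 → 64.157197%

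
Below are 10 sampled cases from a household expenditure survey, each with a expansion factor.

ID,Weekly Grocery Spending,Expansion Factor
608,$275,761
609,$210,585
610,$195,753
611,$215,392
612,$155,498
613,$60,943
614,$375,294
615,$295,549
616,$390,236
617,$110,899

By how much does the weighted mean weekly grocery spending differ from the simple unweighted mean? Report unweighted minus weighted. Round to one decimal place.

31.7

Unweighted sum = 275 + 210 + 195 + 215 + 155 + 60 + 375 + 295 + 390 + 110 = 2280
Unweighted mean = 2280 / 10 = 228
Weighted sum = 275×761 + 210×585 + 195×753 + 215×392 + 155×498 + 60×943 + 375×294 + 295×549 + 390×236 + 110×899
  = 209275 + 122850 + 146835 + 84280 + 77190 + 56580 + 110250 + 161955 + 92040 + 98890 = 1160145
Sum of weights = 761 + 585 + 753 + 392 + 498 + 943 + 294 + 549 + 236 + 899 = 5910
Weighted mean = 1160145 / 5910 = 196.30203
Difference (unweighted minus weighted) = 31.69797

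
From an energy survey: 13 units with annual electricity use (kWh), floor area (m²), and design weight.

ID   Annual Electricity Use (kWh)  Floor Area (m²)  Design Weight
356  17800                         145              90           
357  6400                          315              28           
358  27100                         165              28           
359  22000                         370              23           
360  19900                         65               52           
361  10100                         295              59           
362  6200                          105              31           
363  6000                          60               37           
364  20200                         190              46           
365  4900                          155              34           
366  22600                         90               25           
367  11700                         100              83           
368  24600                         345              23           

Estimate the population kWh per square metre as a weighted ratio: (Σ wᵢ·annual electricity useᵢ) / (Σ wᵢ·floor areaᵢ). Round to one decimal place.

88.4

Σ wᵢ·y = 8288600
Σ wᵢ·x = 93755
Ratio = 8288600 / 93755 = 88.407018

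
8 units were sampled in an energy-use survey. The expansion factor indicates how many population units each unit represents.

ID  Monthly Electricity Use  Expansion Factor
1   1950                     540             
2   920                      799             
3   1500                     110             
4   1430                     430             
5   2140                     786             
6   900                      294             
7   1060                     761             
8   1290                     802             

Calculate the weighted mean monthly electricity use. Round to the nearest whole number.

1406

Weighted sum = 1950×540 + 920×799 + 1500×110 + 1430×430 + 2140×786 + 900×294 + 1060×761 + 1290×802
  = 6355860
Sum of weights = 4522
Weighted mean = 6355860 / 4522 = 1405.5418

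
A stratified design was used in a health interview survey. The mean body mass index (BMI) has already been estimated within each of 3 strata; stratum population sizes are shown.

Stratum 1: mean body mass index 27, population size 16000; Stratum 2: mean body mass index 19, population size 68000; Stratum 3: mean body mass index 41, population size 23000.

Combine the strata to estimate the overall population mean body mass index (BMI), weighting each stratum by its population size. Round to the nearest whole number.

25

Σ Nₕ·x̄ₕ = 27×16000 + 19×68000 + 41×23000
  = 2667000
Σ Nₕ = 16000 + 68000 + 23000 = 107000
Overall mean = 2667000 / 107000 = 24.925234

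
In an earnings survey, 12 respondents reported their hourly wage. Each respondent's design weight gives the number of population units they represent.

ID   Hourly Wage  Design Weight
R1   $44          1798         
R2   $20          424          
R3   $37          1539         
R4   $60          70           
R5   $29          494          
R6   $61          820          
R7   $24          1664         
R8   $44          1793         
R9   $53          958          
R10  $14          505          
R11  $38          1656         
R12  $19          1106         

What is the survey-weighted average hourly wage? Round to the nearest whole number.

Weighted sum = 44×1798 + 20×424 + 37×1539 + 60×70 + 29×494 + 61×820 + 24×1664 + 44×1793 + 53×958 + 14×505 + 38×1656 + 19×1106
  = 79112 + 8480 + 56943 + 4200 + 14326 + 50020 + 39936 + 78892 + 50774 + 7070 + 62928 + 21014 = 473695
Sum of weights = 1798 + 424 + 1539 + 70 + 494 + 820 + 1664 + 1793 + 958 + 505 + 1656 + 1106 = 12827
Weighted mean = 473695 / 12827 = 36.929524

37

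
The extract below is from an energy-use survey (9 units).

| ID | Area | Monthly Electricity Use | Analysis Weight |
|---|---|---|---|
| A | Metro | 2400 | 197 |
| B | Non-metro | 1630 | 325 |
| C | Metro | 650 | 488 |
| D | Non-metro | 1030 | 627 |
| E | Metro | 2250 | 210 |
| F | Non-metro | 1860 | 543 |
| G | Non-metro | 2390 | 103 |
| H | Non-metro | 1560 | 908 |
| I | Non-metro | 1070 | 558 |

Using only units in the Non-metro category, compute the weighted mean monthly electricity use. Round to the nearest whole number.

1451

Non-metro rows: B, D, F, G, H, I
Weighted sum = 1630×325 + 1030×627 + 1860×543 + 2390×103 + 1560×908 + 1070×558
  = 529750 + 645810 + 1009980 + 246170 + 1416480 + 597060 = 4445250
Sum of weights = 325 + 627 + 543 + 103 + 908 + 558 = 3064
Weighted mean = 4445250 / 3064 = 1450.7996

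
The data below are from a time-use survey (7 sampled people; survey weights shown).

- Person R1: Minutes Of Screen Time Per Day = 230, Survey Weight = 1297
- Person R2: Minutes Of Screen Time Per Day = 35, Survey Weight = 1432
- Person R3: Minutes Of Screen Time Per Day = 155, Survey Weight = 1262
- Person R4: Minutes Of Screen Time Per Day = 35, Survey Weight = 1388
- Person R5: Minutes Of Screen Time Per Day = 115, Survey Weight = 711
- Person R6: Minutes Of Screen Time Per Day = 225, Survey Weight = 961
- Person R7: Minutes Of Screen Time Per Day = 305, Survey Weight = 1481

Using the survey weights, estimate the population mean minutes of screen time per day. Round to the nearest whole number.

157

Weighted sum = 1342315
Sum of weights = 1297 + 1432 + 1262 + 1388 + 711 + 961 + 1481 = 8532
Weighted mean = 1342315 / 8532 = 157.32712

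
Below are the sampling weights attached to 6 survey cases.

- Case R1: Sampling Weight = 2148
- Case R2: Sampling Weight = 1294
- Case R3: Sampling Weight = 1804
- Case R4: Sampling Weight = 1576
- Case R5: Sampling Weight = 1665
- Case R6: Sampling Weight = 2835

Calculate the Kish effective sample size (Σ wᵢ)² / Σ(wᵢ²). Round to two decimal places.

Σ wᵢ = 2148 + 1294 + 1804 + 1576 + 1665 + 2835 = 11322
Σ wᵢ² = 4613904 + 1674436 + 3254416 + 2483776 + 2772225 + 8037225 = 22835982
n_eff = 11322² / 22835982 = 128187684 / 22835982 = 5.613408

5.61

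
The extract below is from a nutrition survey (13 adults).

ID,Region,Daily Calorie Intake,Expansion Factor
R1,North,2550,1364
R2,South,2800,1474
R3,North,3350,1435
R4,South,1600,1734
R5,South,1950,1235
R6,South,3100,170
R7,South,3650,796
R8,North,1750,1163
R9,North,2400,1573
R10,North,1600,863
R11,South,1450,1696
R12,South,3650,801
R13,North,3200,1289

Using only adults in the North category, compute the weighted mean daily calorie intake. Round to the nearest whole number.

2550

North rows: R1, R3, R8, R9, R10, R13
Weighted sum = 2550×1364 + 3350×1435 + 1750×1163 + 2400×1573 + 1600×863 + 3200×1289
  = 19601500
Sum of weights = 1364 + 1435 + 1163 + 1573 + 863 + 1289 = 7687
Weighted mean = 19601500 / 7687 = 2549.9545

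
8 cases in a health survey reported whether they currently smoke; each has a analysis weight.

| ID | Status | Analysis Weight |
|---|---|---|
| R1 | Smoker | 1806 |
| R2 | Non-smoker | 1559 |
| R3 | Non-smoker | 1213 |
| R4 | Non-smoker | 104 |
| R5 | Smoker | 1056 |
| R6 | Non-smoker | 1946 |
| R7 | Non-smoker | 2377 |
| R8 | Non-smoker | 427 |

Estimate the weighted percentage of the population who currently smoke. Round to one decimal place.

27.3

Sum of weights for 'Smoker' = 1806 + 1056 = 2862
Total weight = 1806 + 1559 + 1213 + 104 + 1056 + 1946 + 2377 + 427 = 10488
Weighted proportion = 2862 / 10488 = 0.2728833 → 27.28833%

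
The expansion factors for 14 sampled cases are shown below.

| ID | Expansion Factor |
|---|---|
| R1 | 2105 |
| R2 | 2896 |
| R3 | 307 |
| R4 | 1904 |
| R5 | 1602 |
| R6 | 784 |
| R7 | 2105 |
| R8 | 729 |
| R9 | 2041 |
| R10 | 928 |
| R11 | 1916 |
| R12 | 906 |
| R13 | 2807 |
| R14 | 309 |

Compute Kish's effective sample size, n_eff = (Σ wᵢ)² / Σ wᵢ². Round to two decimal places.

10.80

Σ wᵢ = 21339
Σ wᵢ² = 42174319
n_eff = 21339² / 42174319 = 455352921 / 42174319 = 10.796924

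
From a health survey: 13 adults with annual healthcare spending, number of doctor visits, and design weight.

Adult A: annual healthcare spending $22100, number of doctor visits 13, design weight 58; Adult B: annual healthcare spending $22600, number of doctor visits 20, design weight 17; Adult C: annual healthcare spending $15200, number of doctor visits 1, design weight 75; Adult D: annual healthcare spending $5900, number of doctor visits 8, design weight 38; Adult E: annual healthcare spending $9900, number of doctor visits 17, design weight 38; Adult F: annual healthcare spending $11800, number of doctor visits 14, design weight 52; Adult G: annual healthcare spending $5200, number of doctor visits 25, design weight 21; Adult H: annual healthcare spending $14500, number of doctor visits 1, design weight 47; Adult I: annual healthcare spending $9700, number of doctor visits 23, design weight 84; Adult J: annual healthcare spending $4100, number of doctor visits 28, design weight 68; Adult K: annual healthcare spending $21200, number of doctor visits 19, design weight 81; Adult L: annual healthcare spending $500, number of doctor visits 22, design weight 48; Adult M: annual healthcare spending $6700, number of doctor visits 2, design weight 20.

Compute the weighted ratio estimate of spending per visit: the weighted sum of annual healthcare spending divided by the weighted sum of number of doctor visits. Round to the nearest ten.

790

Σ wᵢ·y = 7779500
Σ wᵢ·x = 9890
Ratio = 7779500 / 9890 = 786.60263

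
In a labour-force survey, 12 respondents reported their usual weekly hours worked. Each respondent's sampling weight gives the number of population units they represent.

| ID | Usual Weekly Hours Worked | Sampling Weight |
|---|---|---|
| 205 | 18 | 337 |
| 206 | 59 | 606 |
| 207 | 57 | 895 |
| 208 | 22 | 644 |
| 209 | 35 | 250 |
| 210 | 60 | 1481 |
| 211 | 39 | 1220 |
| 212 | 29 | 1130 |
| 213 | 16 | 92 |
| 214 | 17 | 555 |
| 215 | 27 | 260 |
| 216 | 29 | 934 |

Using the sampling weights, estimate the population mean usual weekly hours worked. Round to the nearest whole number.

39

Weighted sum = 18×337 + 59×606 + 57×895 + 22×644 + 35×250 + 60×1481 + 39×1220 + 29×1130 + 16×92 + 17×555 + 27×260 + 29×934
  = 6066 + 35754 + 51015 + 14168 + 8750 + 88860 + 47580 + 32770 + 1472 + 9435 + 7020 + 27086 = 329976
Sum of weights = 8404
Weighted mean = 329976 / 8404 = 39.26416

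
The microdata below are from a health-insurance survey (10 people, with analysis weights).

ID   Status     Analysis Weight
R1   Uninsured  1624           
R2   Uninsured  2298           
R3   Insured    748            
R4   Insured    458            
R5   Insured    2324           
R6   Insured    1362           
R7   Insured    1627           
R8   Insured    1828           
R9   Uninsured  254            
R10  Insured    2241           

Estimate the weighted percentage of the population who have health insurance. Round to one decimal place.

71.7

Sum of weights for 'Insured' = 748 + 458 + 2324 + 1362 + 1627 + 1828 + 2241 = 10588
Total weight = 14764
Weighted proportion = 10588 / 14764 = 0.71714982 → 71.714982%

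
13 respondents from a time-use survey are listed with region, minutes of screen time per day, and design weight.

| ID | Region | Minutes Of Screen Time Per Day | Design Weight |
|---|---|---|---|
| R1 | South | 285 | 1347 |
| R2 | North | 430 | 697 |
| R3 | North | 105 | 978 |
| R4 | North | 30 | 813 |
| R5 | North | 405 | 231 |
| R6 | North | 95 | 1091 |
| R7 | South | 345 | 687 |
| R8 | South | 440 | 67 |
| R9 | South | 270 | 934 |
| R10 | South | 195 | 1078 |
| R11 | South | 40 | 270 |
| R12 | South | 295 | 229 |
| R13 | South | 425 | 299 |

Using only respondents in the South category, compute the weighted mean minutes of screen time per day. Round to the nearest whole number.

268

South rows: R1, R7, R8, R9, R10, R11, R12, R13
Weighted sum = 285×1347 + 345×687 + 440×67 + 270×934 + 195×1078 + 40×270 + 295×229 + 425×299
  = 383895 + 237015 + 29480 + 252180 + 210210 + 10800 + 67555 + 127075 = 1318210
Sum of weights = 1347 + 687 + 67 + 934 + 1078 + 270 + 229 + 299 = 4911
Weighted mean = 1318210 / 4911 = 268.41987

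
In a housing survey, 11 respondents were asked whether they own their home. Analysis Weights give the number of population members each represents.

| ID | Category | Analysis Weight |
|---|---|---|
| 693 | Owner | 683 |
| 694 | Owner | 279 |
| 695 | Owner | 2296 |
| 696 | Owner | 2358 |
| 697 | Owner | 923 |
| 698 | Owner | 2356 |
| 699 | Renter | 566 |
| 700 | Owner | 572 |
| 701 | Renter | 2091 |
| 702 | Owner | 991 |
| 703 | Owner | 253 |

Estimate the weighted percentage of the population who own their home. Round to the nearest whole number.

Sum of weights for 'Owner' = 683 + 279 + 2296 + 2358 + 923 + 2356 + 572 + 991 + 253 = 10711
Total weight = 683 + 279 + 2296 + 2358 + 923 + 2356 + 566 + 572 + 2091 + 991 + 253 = 13368
Weighted proportion = 10711 / 13368 = 0.80124177 → 80.124177%

80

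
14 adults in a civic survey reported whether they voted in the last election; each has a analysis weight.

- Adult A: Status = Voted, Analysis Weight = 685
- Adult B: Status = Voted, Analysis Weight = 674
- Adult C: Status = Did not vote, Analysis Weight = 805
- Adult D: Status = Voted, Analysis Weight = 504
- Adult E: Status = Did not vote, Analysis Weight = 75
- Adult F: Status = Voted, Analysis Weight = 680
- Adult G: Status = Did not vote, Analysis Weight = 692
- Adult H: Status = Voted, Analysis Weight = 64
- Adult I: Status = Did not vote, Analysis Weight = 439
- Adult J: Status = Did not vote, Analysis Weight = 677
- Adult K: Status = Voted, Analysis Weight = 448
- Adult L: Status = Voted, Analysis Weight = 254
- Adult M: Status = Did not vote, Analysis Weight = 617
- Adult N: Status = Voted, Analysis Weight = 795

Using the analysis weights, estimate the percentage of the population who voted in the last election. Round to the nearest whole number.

55

Sum of weights for 'Voted' = 685 + 674 + 504 + 680 + 64 + 448 + 254 + 795 = 4104
Total weight = 7409
Weighted proportion = 4104 / 7409 = 0.55392091 → 55.392091%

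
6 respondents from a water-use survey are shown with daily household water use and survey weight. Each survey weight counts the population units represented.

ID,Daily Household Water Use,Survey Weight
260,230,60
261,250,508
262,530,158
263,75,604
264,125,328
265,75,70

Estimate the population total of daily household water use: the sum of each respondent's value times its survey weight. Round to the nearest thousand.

316000

Weighted total = 230×60 + 250×508 + 530×158 + 75×604 + 125×328 + 75×70
  = 316090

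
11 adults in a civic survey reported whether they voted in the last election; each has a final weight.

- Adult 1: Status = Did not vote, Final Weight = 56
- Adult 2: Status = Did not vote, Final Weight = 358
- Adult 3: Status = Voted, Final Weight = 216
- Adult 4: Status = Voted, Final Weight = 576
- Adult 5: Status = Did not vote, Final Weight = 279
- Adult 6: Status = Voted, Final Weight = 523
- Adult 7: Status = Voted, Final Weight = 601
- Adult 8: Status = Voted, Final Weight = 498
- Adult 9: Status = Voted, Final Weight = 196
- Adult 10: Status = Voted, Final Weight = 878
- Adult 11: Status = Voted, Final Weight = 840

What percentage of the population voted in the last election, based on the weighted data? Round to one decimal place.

86.2

Sum of weights for 'Voted' = 216 + 576 + 523 + 601 + 498 + 196 + 878 + 840 = 4328
Total weight = 56 + 358 + 216 + 576 + 279 + 523 + 601 + 498 + 196 + 878 + 840 = 5021
Weighted proportion = 4328 / 5021 = 0.86197969 → 86.197969%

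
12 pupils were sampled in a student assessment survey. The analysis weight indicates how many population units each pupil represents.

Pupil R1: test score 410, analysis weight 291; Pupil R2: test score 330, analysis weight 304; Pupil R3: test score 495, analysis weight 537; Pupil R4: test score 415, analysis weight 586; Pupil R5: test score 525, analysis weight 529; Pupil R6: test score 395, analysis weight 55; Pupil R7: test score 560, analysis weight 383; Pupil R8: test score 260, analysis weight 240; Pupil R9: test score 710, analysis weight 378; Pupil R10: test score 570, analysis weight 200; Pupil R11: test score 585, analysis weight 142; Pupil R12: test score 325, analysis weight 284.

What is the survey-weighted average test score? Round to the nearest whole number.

Weighted sum = 410×291 + 330×304 + 495×537 + 415×586 + 525×529 + 395×55 + 560×383 + 260×240 + 710×378 + 570×200 + 585×142 + 325×284
  = 1862715
Sum of weights = 3929
Weighted mean = 1862715 / 3929 = 474.09392

474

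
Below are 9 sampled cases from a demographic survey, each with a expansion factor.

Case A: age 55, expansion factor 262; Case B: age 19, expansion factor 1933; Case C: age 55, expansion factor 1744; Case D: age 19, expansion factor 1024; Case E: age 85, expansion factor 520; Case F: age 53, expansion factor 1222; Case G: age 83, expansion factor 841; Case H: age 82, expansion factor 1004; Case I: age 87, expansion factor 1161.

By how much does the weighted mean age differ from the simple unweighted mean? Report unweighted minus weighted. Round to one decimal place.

Unweighted sum = 55 + 19 + 55 + 19 + 85 + 53 + 83 + 82 + 87 = 538
Unweighted mean = 538 / 9 = 59.777778
Weighted sum = 528617
Sum of weights = 262 + 1933 + 1744 + 1024 + 520 + 1222 + 841 + 1004 + 1161 = 9711
Weighted mean = 528617 / 9711 = 54.434868
Difference (unweighted minus weighted) = 5.3429101

5.3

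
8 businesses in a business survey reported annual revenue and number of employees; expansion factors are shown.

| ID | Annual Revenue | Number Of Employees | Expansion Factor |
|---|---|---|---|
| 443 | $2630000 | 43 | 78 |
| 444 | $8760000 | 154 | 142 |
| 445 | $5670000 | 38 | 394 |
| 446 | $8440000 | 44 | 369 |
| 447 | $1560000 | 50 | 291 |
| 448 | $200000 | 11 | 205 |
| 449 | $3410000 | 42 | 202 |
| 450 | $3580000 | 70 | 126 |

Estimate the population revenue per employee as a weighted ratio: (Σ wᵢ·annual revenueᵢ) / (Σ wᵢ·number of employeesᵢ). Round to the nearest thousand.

93000

Σ wᵢ·y = 2630000×78 + 8760000×142 + 5670000×394 + 8440000×369 + 1560000×291 + 200000×205 + 3410000×202 + 3580000×126
  = 8432260000
Σ wᵢ·x = 43×78 + 154×142 + 38×394 + 44×369 + 50×291 + 11×205 + 42×202 + 70×126
  = 3354 + 21868 + 14972 + 16236 + 14550 + 2255 + 8484 + 8820 = 90539
Ratio = 8432260000 / 90539 = 93134.009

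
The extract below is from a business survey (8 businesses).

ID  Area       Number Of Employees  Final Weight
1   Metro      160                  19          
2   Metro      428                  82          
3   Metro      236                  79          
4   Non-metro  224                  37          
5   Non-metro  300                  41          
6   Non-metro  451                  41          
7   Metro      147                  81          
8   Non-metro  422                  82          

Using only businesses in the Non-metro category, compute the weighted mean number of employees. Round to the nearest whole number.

Non-metro rows: 4, 5, 6, 8
Weighted sum = 73683
Sum of weights = 201
Weighted mean = 73683 / 201 = 366.58209

367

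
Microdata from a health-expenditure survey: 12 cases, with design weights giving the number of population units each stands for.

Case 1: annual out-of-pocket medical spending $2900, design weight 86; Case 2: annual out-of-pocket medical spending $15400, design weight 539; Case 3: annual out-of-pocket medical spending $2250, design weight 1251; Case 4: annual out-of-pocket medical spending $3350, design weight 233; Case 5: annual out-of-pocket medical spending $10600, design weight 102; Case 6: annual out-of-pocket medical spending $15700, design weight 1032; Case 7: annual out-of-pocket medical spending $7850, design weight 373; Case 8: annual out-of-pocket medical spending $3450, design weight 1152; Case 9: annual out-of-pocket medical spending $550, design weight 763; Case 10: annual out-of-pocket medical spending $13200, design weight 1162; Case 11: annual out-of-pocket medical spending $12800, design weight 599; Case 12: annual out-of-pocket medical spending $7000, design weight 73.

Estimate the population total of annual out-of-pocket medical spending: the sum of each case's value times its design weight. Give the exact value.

60267600

Weighted total = 60267600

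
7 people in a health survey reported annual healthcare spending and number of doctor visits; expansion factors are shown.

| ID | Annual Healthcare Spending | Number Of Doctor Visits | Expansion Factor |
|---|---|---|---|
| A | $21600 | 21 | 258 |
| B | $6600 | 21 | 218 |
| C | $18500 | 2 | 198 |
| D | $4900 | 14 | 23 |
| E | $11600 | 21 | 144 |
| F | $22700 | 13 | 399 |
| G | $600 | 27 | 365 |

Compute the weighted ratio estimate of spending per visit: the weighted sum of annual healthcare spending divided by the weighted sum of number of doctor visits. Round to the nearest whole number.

755

Σ wᵢ·y = 21600×258 + 6600×218 + 18500×198 + 4900×23 + 11600×144 + 22700×399 + 600×365
  = 21734000
Σ wᵢ·x = 21×258 + 21×218 + 2×198 + 14×23 + 21×144 + 13×399 + 27×365
  = 28780
Ratio = 21734000 / 28780 = 755.17721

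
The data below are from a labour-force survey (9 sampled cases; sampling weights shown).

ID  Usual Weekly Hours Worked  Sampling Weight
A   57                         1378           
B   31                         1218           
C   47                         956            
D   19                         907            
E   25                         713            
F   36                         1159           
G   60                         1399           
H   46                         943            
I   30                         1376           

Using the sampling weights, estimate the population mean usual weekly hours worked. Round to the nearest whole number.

Weighted sum = 57×1378 + 31×1218 + 47×956 + 19×907 + 25×713 + 36×1159 + 60×1399 + 46×943 + 30×1376
  = 78546 + 37758 + 44932 + 17233 + 17825 + 41724 + 83940 + 43378 + 41280 = 406616
Sum of weights = 1378 + 1218 + 956 + 907 + 713 + 1159 + 1399 + 943 + 1376 = 10049
Weighted mean = 406616 / 10049 = 40.46333

40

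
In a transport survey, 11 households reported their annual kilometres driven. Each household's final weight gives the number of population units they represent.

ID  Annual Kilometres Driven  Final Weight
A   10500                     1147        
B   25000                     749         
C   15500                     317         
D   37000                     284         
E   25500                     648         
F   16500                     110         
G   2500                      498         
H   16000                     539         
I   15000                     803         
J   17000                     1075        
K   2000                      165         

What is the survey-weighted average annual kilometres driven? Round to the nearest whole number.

Weighted sum = 10500×1147 + 25000×749 + 15500×317 + 37000×284 + 25500×648 + 16500×110 + 2500×498 + 16000×539 + 15000×803 + 17000×1075 + 2000×165
  = 12043500 + 18725000 + 4913500 + 10508000 + 16524000 + 1815000 + 1245000 + 8624000 + 12045000 + 18275000 + 330000 = 105048000
Sum of weights = 1147 + 749 + 317 + 284 + 648 + 110 + 498 + 539 + 803 + 1075 + 165 = 6335
Weighted mean = 105048000 / 6335 = 16582.163

16582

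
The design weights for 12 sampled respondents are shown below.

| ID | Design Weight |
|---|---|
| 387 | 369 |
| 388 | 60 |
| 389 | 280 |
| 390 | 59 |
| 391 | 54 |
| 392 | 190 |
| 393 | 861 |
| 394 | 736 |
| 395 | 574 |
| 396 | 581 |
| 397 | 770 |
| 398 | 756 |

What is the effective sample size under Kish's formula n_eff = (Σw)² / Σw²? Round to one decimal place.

8.3

Σ wᵢ = 5290
Σ wᵢ² = 3375148
n_eff = 5290² / 3375148 = 27984100 / 3375148 = 8.2912216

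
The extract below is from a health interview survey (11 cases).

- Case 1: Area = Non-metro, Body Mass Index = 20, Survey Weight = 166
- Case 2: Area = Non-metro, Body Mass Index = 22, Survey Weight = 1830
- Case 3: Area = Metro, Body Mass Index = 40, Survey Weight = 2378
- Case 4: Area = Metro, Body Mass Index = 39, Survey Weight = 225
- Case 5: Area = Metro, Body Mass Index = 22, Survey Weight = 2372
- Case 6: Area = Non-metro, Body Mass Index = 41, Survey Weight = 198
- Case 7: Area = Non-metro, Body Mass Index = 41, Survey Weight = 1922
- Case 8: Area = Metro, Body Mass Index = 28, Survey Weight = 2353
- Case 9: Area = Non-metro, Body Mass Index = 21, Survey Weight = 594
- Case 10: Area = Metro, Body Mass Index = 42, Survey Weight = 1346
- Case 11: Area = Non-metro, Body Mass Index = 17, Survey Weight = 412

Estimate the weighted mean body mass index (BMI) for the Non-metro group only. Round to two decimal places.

29.28

Non-metro rows: 1, 2, 6, 7, 9, 11
Weighted sum = 20×166 + 22×1830 + 41×198 + 41×1922 + 21×594 + 17×412
  = 149978
Sum of weights = 166 + 1830 + 198 + 1922 + 594 + 412 = 5122
Weighted mean = 149978 / 5122 = 29.28114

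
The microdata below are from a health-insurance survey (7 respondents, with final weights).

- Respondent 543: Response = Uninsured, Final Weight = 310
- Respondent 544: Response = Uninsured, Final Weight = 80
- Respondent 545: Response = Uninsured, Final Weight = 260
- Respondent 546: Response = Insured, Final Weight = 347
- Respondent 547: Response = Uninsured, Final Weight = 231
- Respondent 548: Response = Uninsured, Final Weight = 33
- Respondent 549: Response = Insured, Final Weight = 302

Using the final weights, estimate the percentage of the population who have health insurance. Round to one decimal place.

Sum of weights for 'Insured' = 347 + 302 = 649
Total weight = 310 + 80 + 260 + 347 + 231 + 33 + 302 = 1563
Weighted proportion = 649 / 1563 = 0.41522713 → 41.522713%

41.5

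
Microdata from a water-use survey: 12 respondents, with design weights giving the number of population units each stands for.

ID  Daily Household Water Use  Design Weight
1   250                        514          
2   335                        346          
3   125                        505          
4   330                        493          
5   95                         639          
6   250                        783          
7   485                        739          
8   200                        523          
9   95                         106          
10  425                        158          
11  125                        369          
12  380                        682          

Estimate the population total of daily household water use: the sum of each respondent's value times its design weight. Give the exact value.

Weighted total = 250×514 + 335×346 + 125×505 + 330×493 + 95×639 + 250×783 + 485×739 + 200×523 + 95×106 + 425×158 + 125×369 + 380×682
  = 128500 + 115910 + 63125 + 162690 + 60705 + 195750 + 358415 + 104600 + 10070 + 67150 + 46125 + 259160 = 1572200

1572200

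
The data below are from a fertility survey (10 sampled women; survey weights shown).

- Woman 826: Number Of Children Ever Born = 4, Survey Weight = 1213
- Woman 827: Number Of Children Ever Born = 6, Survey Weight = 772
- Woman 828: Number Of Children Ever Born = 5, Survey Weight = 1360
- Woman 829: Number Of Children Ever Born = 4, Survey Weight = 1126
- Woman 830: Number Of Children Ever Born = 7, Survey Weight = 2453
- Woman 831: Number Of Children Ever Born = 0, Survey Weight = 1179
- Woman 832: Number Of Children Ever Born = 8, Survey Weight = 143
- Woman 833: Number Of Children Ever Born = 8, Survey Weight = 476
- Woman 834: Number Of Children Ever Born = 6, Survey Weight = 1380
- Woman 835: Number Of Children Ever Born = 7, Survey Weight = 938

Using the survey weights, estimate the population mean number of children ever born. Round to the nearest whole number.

5

Weighted sum = 4×1213 + 6×772 + 5×1360 + 4×1126 + 7×2453 + 0×1179 + 8×143 + 8×476 + 6×1380 + 7×938
  = 4852 + 4632 + 6800 + 4504 + 17171 + 0 + 1144 + 3808 + 8280 + 6566 = 57757
Sum of weights = 1213 + 772 + 1360 + 1126 + 2453 + 1179 + 143 + 476 + 1380 + 938 = 11040
Weighted mean = 57757 / 11040 = 5.2316123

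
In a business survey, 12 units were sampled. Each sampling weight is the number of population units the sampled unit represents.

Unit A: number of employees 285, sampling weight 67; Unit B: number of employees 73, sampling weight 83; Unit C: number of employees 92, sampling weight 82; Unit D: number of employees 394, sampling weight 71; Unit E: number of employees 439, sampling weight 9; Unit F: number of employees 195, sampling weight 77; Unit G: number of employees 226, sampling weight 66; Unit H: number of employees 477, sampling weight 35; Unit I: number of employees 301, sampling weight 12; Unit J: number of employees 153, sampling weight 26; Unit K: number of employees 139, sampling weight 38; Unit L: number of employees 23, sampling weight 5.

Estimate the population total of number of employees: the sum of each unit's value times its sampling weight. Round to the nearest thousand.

Weighted total = 285×67 + 73×83 + 92×82 + 394×71 + 439×9 + 195×77 + 226×66 + 477×35 + 301×12 + 153×26 + 139×38 + 23×5
  = 19095 + 6059 + 7544 + 27974 + 3951 + 15015 + 14916 + 16695 + 3612 + 3978 + 5282 + 115 = 124236

124000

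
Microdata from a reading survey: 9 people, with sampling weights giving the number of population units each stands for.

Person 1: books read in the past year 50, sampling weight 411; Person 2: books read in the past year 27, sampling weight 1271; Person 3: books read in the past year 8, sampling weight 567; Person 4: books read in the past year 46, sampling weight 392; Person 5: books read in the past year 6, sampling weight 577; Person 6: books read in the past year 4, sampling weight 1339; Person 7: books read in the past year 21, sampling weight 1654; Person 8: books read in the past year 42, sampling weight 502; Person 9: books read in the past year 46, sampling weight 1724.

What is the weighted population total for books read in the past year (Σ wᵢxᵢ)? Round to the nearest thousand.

221000

Weighted total = 221375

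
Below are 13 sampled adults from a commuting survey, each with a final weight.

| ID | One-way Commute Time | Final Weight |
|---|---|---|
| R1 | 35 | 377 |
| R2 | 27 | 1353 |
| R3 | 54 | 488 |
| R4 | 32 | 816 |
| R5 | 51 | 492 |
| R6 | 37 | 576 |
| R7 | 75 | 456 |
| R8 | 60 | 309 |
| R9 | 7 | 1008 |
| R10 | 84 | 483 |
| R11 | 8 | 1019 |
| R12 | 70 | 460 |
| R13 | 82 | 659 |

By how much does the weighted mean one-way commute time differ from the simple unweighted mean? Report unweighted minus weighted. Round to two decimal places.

Unweighted sum = 622
Unweighted mean = 622 / 13 = 47.846154
Weighted sum = 343352
Sum of weights = 8496
Weighted mean = 343352 / 8496 = 40.413371
Difference (unweighted minus weighted) = 7.4327828

7.43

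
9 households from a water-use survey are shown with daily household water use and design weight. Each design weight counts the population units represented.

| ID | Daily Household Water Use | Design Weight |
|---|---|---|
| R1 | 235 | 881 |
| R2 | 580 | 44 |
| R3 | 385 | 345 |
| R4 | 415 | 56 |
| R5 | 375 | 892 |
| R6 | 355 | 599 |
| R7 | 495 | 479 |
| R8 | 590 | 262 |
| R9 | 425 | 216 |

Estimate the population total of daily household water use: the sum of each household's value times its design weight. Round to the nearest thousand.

1419000

Weighted total = 235×881 + 580×44 + 385×345 + 415×56 + 375×892 + 355×599 + 495×479 + 590×262 + 425×216
  = 1419250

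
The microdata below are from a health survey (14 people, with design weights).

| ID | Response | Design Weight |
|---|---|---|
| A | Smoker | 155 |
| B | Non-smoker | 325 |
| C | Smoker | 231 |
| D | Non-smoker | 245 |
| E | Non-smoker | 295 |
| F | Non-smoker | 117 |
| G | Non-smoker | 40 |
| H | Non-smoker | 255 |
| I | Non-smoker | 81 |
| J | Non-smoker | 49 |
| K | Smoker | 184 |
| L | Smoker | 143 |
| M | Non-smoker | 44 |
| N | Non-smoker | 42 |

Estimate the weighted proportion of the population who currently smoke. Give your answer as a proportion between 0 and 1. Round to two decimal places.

0.32

Sum of weights for 'Smoker' = 155 + 231 + 184 + 143 = 713
Total weight = 2206
Weighted proportion = 713 / 2206 = 0.32320943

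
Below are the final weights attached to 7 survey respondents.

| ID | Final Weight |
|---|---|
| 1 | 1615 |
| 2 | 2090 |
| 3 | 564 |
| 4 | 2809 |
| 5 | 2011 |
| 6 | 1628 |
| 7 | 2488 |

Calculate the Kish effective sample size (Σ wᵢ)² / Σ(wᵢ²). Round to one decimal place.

6.2

Σ wᵢ = 1615 + 2090 + 564 + 2809 + 2011 + 1628 + 2488 = 13205
Σ wᵢ² = 2608225 + 4368100 + 318096 + 7890481 + 4044121 + 2650384 + 6190144 = 28069551
n_eff = 13205² / 28069551 = 174372025 / 28069551 = 6.2121416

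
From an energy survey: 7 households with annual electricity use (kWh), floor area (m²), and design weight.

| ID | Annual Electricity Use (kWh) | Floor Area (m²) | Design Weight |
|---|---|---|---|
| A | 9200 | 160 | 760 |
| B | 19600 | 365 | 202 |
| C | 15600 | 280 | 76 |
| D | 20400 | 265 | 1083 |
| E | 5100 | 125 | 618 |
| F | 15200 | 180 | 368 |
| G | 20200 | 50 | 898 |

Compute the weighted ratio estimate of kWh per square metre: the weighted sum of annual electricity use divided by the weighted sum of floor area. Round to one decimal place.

88.3

Σ wᵢ·y = 61115000
Σ wᵢ·x = 160×760 + 365×202 + 280×76 + 265×1083 + 125×618 + 180×368 + 50×898
  = 121600 + 73730 + 21280 + 286995 + 77250 + 66240 + 44900 = 691995
Ratio = 61115000 / 691995 = 88.317112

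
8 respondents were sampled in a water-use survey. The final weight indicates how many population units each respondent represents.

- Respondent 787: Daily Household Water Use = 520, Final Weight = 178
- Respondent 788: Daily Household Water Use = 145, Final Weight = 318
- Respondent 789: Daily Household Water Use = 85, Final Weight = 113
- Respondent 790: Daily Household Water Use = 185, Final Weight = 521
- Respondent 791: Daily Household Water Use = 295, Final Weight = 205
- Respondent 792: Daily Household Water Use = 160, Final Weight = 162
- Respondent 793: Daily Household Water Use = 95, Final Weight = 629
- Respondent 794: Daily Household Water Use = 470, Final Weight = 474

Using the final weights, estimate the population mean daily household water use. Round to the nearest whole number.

Weighted sum = 520×178 + 145×318 + 85×113 + 185×521 + 295×205 + 160×162 + 95×629 + 470×474
  = 613590
Sum of weights = 178 + 318 + 113 + 521 + 205 + 162 + 629 + 474 = 2600
Weighted mean = 613590 / 2600 = 235.99615

236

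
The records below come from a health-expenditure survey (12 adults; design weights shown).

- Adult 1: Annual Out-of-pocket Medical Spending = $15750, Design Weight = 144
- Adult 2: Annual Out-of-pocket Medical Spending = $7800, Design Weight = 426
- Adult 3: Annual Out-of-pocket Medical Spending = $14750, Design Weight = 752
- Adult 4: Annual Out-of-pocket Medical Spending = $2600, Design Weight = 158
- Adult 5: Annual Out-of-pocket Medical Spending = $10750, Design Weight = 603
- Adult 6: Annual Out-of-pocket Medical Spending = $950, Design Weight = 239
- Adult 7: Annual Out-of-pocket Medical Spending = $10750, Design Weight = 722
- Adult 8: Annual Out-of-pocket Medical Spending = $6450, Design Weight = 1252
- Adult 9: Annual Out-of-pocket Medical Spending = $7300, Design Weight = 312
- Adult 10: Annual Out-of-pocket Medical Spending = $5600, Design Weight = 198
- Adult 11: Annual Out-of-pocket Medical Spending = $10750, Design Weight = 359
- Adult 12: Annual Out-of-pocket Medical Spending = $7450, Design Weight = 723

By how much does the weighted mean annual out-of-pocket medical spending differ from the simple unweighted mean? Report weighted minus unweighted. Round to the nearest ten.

470

Unweighted sum = 15750 + 7800 + 14750 + 2600 + 10750 + 950 + 10750 + 6450 + 7300 + 5600 + 10750 + 7450 = 100900
Unweighted mean = 100900 / 12 = 8408.3333
Weighted sum = 15750×144 + 7800×426 + 14750×752 + 2600×158 + 10750×603 + 950×239 + 10750×722 + 6450×1252 + 7300×312 + 5600×198 + 10750×359 + 7450×723
  = 2268000 + 3322800 + 11092000 + 410800 + 6482250 + 227050 + 7761500 + 8075400 + 2277600 + 1108800 + 3859250 + 5386350 = 52271800
Sum of weights = 144 + 426 + 752 + 158 + 603 + 239 + 722 + 1252 + 312 + 198 + 359 + 723 = 5888
Weighted mean = 52271800 / 5888 = 8877.6834
Difference (weighted minus unweighted) = 469.35009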